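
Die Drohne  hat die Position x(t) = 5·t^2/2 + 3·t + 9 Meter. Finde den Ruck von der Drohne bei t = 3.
Wir müssen unsere Gleichung für die Position x(t) = 5·t^2/2 + 3·t + 9 3-mal ableiten. Durch Ableiten von der Position erhalten wir die Geschwindigkeit: v(t) = 5·t + 3. Die Ableitung von der Geschwindigkeit ergibt die Beschleunigung: a(t) = 5. Durch Ableiten von der Beschleunigung erhalten wir den Ruck: j(t) = 0. Mit j(t) = 0 und Einsetzen von t = 3, finden wir j = 0.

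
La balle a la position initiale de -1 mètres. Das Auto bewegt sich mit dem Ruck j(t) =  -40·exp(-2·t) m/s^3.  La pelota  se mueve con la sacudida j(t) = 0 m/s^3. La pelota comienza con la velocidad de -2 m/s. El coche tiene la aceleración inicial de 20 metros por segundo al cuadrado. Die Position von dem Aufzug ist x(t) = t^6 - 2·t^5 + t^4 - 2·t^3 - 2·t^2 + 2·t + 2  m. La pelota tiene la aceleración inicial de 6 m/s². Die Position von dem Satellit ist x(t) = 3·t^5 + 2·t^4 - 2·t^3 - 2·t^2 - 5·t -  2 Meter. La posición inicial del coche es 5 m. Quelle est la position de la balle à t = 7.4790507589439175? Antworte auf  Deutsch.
Wir müssen die Stammfunktion unserer Gleichung für den Ruck j(t) = 0 3-mal finden. Mit ∫j(t)dt und Anwendung von a(0) = 6, finden wir a(t) = 6. Mit ∫a(t)dt und Anwendung von v(0) = -2, finden wir v(t) = 6·t - 2. Durch Integration von der Geschwindigkeit und Verwendung der Anfangsbedingung x(0) = -1, erhalten wir x(t) = 3·t^2 - 2·t - 1. Mit x(t) = 3·t^2 - 2·t - 1 und Einsetzen von t = 7.4790507589439175, finden wir x = 151.850499246691.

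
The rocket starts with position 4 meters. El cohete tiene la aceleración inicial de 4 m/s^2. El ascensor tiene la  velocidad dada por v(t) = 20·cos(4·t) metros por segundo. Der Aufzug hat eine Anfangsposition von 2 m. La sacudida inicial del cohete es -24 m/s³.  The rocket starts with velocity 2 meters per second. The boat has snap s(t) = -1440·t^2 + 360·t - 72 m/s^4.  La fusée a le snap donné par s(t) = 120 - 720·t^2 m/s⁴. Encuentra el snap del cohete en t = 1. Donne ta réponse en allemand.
Wir haben den Snap s(t) = 120 - 720·t^2. Durch Einsetzen von t = 1: s(1) = -600.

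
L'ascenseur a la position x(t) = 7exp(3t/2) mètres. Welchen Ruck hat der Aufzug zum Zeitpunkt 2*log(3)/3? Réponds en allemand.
Wir müssen unsere Gleichung für die Position x(t) = 7·exp(3·t/2) 3-mal ableiten. Durch Ableiten von der Position erhalten wir die Geschwindigkeit: v(t) = 21·exp(3·t/2)/2. Durch Ableiten von der Geschwindigkeit erhalten wir die Beschleunigung: a(t) = 63·exp(3·t/2)/4. Die Ableitung von der Beschleunigung ergibt den Ruck: j(t) = 189·exp(3·t/2)/8. Mit j(t) = 189·exp(3·t/2)/8 und Einsetzen von t = 2*log(3)/3, finden wir j = 567/8.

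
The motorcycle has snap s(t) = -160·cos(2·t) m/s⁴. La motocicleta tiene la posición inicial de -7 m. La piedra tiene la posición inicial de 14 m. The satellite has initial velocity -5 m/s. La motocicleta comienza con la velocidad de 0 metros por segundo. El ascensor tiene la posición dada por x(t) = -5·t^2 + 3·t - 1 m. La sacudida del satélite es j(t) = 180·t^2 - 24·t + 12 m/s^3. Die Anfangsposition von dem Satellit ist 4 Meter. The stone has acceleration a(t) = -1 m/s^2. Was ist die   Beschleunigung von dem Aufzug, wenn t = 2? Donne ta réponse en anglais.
We must differentiate our position equation x(t) = -5·t^2 + 3·t - 1 2 times. The derivative of position gives velocity: v(t) = 3 - 10·t. Differentiating velocity, we get acceleration: a(t) = -10. We have acceleration a(t) = -10. Substituting t = 2: a(2) = -10.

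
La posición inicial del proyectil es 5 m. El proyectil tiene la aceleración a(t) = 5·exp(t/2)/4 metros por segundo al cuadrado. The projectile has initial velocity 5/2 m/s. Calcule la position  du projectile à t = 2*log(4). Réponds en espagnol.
Debemos encontrar la antiderivada de nuestra ecuación de la aceleración a(t) = 5·exp(t/2)/4 2 veces. La integral de la aceleración es la velocidad. Usando v(0) = 5/2, obtenemos v(t) = 5·exp(t/2)/2. La integral de la velocidad, con x(0) = 5, da la posición: x(t) = 5·exp(t/2). Usando x(t) = 5·exp(t/2) y sustituyendo t = 2*log(4), encontramos x = 20.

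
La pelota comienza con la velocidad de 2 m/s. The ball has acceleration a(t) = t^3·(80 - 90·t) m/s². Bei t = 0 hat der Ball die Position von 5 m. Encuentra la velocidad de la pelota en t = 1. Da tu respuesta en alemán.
Ausgehend von der Beschleunigung a(t) = t^3·(80 - 90·t), nehmen wir 1 Integral. Das Integral von der Beschleunigung, mit v(0) = 2, ergibt die Geschwindigkeit: v(t) = -18·t^5 + 20·t^4 + 2. Wir haben die Geschwindigkeit v(t) = -18·t^5 + 20·t^4 + 2. Durch Einsetzen von t = 1: v(1) = 4.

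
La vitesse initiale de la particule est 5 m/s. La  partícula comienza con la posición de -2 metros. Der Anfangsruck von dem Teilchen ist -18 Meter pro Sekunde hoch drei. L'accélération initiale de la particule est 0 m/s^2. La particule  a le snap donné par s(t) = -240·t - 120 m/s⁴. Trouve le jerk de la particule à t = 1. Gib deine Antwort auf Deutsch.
Wir müssen die Stammfunktion unserer Gleichung für den Snap s(t) = -240·t - 120 1-mal finden. Das Integral von dem Snap, mit j(0) = -18, ergibt den Ruck: j(t) = -120·t^2 - 120·t - 18. Mit j(t) = -120·t^2 - 120·t - 18 und Einsetzen von t = 1, finden wir j = -258.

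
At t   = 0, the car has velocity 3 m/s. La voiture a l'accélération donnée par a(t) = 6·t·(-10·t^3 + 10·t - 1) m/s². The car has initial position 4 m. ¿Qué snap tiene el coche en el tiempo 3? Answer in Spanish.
Partiendo de la aceleración a(t) = 6·t·(-10·t^3 + 10·t - 1), tomamos 2 derivadas. La derivada de la aceleración da la sacudida: j(t) = -60·t^3 + 6·t·(10 - 30·t^2) + 60·t - 6. Tomando d/dt de j(t), encontramos s(t) = 120 - 720·t^2. Tenemos el snap s(t) = 120 - 720·t^2. Sustituyendo t = 3: s(3) = -6360.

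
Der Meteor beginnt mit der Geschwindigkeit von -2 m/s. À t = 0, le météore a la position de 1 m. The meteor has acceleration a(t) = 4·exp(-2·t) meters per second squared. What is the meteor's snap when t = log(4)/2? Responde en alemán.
Ausgehend von der Beschleunigung a(t) = 4·exp(-2·t), nehmen wir 2 Ableitungen. Durch Ableiten von der Beschleunigung erhalten wir den Ruck: j(t) = -8·exp(-2·t). Die Ableitung von dem Ruck ergibt den Snap: s(t) = 16·exp(-2·t). Aus der Gleichung für den Snap s(t) = 16·exp(-2·t), setzen wir t = log(4)/2 ein und erhalten s = 4.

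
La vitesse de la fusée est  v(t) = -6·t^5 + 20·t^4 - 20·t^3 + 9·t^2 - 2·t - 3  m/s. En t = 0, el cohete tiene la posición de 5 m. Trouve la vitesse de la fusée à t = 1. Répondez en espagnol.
Tenemos la velocidad v(t) = -6·t^5 + 20·t^4 - 20·t^3 + 9·t^2 - 2·t - 3. Sustituyendo t = 1: v(1) = -2.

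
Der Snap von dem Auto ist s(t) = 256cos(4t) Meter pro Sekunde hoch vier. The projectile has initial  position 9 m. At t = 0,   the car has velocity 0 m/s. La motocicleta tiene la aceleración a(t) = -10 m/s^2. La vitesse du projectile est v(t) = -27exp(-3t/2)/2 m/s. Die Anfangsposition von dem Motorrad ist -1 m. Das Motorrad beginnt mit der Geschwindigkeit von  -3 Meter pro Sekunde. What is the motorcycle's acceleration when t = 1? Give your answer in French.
En utilisant a(t) = -10 et en substituant t = 1, nous trouvons a = -10.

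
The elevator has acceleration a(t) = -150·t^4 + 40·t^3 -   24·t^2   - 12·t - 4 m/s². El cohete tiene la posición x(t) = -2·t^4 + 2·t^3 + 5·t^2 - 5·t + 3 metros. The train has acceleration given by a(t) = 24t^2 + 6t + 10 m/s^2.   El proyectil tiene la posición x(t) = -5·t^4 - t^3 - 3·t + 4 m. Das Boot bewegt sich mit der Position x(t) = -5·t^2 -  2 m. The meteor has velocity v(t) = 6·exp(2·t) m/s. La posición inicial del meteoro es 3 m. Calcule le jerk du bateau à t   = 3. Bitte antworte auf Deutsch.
Um dies zu lösen, müssen wir 3 Ableitungen unserer Gleichung für die Position x(t) = -5·t^2 - 2 nehmen. Durch Ableiten von der Position erhalten wir die Geschwindigkeit: v(t) = -10·t. Die Ableitung von der Geschwindigkeit ergibt die Beschleunigung: a(t) = -10. Mit d/dt von a(t) finden wir j(t) = 0. Mit j(t) = 0 und Einsetzen von t = 3, finden wir j = 0.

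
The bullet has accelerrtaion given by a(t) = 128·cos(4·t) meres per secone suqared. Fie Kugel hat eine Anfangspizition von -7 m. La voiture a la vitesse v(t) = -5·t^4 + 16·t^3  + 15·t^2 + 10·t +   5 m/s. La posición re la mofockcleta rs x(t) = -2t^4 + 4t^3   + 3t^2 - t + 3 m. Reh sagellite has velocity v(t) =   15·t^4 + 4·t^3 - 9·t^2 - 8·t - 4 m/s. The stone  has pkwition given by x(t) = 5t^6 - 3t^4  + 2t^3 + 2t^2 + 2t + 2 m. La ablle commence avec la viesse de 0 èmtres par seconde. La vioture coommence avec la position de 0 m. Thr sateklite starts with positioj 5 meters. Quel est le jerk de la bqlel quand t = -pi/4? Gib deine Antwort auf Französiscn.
En partant de l'accélération a(t) = 128·cos(4·t), nous prenons 1 dérivée. En prenant d/dt de a(t), nous trouvons j(t) = -512·sin(4·t). De l'équation du jerk j(t) = -512·sin(4·t), nous substituons t = -pi/4 pour obtenir j = 0.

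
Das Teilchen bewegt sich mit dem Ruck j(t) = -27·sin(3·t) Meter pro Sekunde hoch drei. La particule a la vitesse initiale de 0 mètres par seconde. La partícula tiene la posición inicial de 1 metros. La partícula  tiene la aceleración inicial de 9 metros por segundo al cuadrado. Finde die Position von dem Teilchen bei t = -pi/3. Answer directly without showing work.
Die Position bei t = -pi/3 ist x = 3.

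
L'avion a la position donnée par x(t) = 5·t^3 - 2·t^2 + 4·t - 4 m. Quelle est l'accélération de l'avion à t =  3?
Nous devons dériver notre équation de la position x(t) = 5·t^3 - 2·t^2 + 4·t - 4 2 fois. En prenant d/dt de x(t), nous trouvons v(t) = 15·t^2 - 4·t + 4. La dérivée de la vitesse donne l'accélération: a(t) = 30·t - 4. En utilisant a(t) = 30·t - 4 et en substituant t = 3, nous trouvons a = 86.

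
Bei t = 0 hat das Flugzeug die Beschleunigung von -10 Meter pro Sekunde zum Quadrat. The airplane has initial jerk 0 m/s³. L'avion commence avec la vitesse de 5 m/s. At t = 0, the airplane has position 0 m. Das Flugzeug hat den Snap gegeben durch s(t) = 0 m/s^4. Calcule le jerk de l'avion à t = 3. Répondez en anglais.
Starting from snap s(t) = 0, we take 1 integral. The integral of snap is jerk. Using j(0) = 0, we get j(t) = 0. From the given jerk equation j(t) = 0, we substitute t = 3 to get j = 0.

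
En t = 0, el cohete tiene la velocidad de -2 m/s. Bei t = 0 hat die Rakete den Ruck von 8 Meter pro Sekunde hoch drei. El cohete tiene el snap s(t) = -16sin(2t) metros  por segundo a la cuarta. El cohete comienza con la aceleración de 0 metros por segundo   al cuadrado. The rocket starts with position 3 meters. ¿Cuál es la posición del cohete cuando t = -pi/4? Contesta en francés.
Nous devons intégrer notre équation du snap s(t) = -16·sin(2·t) 4 fois. En intégrant le snap et en utilisant la condition initiale j(0) = 8, nous obtenons j(t) = 8·cos(2·t). En intégrant le jerk et en utilisant la condition initiale a(0) = 0, nous obtenons a(t) = 4·sin(2·t). En intégrant l'accélération et en utilisant la condition initiale v(0) = -2, nous obtenons v(t) = -2·cos(2·t). En intégrant la vitesse et en utilisant la condition initiale x(0) = 3, nous obtenons x(t) = 3 - sin(2·t). En utilisant x(t) = 3 - sin(2·t) et en substituant t = -pi/4, nous trouvons x = 4.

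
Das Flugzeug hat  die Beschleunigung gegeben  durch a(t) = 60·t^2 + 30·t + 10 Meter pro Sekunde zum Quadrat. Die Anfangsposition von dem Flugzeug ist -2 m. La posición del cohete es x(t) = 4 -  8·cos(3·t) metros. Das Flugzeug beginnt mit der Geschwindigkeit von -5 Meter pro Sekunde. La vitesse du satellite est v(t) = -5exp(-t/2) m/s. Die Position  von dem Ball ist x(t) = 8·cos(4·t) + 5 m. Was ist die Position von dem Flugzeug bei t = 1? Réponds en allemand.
Um dies zu lösen, müssen wir 2 Integrale unserer Gleichung für die Beschleunigung a(t) = 60·t^2 + 30·t + 10 finden. Mit ∫a(t)dt und Anwendung von v(0) = -5, finden wir v(t) = 20·t^3 + 15·t^2 + 10·t - 5. Das Integral von der Geschwindigkeit ist die Position. Mit x(0) = -2 erhalten wir x(t) = 5·t^4 + 5·t^3 + 5·t^2 - 5·t - 2. Wir haben die Position x(t) = 5·t^4 + 5·t^3 + 5·t^2 - 5·t - 2. Durch Einsetzen von t = 1: x(1) = 8.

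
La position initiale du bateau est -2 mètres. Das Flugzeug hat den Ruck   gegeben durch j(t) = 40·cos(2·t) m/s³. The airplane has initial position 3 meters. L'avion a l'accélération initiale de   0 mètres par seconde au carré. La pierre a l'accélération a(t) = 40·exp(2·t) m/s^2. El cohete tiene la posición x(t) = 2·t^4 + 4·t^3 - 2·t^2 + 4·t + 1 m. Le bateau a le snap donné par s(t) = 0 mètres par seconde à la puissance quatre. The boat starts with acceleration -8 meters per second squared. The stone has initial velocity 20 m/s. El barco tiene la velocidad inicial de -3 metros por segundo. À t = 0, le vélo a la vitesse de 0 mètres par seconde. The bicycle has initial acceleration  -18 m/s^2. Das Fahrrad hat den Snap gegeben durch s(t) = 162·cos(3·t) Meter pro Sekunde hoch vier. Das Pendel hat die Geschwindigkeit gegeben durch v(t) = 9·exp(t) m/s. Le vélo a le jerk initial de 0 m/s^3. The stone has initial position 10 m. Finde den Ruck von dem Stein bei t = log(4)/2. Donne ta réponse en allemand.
Ausgehend von der Beschleunigung a(t) = 40·exp(2·t), nehmen wir 1 Ableitung. Die Ableitung von der Beschleunigung ergibt den Ruck: j(t) = 80·exp(2·t). Aus der Gleichung für den Ruck j(t) = 80·exp(2·t), setzen wir t = log(4)/2 ein und erhalten j = 320.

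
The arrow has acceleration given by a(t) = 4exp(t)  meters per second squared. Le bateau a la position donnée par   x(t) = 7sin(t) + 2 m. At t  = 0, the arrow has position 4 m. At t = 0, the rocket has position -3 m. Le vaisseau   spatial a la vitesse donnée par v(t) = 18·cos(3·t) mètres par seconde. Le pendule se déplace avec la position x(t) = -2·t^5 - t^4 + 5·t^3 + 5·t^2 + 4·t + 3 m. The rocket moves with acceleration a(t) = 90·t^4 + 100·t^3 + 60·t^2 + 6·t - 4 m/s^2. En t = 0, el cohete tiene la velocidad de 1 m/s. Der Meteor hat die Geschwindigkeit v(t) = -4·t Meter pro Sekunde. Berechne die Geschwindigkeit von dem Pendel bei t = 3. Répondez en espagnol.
Debemos derivar nuestra ecuación de la posición x(t) = -2·t^5 - t^4 + 5·t^3 + 5·t^2 + 4·t + 3 1 vez. La derivada de la posición da la velocidad: v(t) = -10·t^4 - 4·t^3 + 15·t^2 + 10·t + 4. De la ecuación de la velocidad v(t) = -10·t^4 - 4·t^3 + 15·t^2 + 10·t + 4, sustituimos t = 3 para obtener v = -749.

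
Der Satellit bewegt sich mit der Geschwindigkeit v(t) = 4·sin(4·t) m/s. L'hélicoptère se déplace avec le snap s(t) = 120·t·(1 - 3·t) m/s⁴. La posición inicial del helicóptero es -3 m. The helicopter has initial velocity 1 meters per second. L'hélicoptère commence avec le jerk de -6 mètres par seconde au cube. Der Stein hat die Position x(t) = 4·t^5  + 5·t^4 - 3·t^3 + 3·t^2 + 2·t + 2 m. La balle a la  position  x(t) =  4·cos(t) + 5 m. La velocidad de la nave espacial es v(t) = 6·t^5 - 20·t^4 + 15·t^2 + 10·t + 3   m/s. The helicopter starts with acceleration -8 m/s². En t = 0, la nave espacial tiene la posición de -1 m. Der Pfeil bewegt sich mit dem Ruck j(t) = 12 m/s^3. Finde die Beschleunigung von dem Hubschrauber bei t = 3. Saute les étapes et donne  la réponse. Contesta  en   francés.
L'accélération à t = 3 est a = -1916.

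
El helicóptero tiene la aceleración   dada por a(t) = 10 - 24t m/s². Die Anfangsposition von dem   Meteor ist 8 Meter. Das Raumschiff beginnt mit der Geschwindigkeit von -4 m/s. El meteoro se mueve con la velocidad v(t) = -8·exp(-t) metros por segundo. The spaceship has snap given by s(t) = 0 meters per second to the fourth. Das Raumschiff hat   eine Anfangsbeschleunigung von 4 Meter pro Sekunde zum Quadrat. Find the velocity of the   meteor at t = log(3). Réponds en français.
En utilisant v(t) = -8·exp(-t) et en substituant t = log(3), nous trouvons v = -8/3.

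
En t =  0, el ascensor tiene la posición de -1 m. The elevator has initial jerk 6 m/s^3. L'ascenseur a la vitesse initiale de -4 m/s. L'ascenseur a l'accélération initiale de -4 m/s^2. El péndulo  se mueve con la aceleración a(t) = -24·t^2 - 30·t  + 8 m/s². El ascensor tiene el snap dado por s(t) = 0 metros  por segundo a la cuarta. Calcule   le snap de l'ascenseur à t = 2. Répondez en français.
Nous avons le snap s(t) = 0. En substituant t = 2: s(2) = 0.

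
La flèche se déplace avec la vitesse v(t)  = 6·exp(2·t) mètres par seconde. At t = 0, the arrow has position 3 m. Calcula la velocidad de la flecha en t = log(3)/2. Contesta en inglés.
We have velocity v(t) = 6·exp(2·t). Substituting t = log(3)/2: v(log(3)/2) = 18.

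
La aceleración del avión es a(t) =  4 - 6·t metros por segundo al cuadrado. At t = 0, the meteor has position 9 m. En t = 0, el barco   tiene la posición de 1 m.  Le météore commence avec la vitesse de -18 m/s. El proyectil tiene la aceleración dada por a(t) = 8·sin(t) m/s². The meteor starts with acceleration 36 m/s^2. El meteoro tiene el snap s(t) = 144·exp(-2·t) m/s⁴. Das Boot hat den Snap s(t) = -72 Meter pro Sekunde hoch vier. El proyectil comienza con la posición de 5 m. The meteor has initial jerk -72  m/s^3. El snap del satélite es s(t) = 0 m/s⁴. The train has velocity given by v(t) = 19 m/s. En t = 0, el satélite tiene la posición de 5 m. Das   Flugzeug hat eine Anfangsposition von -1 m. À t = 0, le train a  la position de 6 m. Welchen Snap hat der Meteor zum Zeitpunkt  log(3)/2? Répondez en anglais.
Using s(t) = 144·exp(-2·t) and substituting t = log(3)/2, we find s = 48.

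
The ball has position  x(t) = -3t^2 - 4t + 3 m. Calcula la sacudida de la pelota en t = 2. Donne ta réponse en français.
Pour résoudre ceci, nous devons prendre 3 dérivées de notre équation de la position x(t) = -3·t^2 - 4·t + 3. En dérivant la position, nous obtenons la vitesse: v(t) = -6·t - 4. La dérivée de la vitesse donne l'accélération: a(t) = -6. En prenant d/dt de a(t), nous trouvons j(t) = 0. Nous avons le jerk j(t) = 0. En substituant t = 2: j(2) = 0.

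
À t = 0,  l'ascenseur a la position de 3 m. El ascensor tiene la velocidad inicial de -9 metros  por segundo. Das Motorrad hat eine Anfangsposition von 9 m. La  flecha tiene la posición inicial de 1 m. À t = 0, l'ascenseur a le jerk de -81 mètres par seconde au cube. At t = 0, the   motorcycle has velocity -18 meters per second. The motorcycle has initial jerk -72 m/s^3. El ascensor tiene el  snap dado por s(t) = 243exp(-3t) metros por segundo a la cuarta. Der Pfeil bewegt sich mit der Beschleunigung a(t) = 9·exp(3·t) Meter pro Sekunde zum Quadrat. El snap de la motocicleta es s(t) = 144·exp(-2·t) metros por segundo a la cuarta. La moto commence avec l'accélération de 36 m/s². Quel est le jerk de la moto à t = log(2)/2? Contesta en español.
Partiendo del snap s(t) = 144·exp(-2·t), tomamos 1 integral. La integral del snap es la sacudida. Usando j(0) = -72, obtenemos j(t) = -72·exp(-2·t). Tenemos la sacudida j(t) = -72·exp(-2·t). Sustituyendo t = log(2)/2: j(log(2)/2) = -36.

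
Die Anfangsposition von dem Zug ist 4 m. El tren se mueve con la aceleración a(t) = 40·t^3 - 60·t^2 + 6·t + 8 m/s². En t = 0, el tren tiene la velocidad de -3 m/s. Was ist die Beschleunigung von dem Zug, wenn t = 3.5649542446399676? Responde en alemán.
Aus der Gleichung für die Beschleunigung a(t) = 40·t^3 - 60·t^2 + 6·t + 8, setzen wir t = 3.5649542446399676 ein und erhalten a = 1079.12150356099.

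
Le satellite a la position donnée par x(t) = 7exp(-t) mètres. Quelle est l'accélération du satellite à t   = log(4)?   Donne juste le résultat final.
a(log(4)) = 7/4.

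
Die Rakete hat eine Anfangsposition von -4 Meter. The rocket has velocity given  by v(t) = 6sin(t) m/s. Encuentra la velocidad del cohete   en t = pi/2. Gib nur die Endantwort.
En t = pi/2, v = 6.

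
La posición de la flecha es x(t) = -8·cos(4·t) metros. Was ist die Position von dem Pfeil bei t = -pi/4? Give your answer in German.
Wir haben die Position x(t) = -8·cos(4·t). Durch Einsetzen von t = -pi/4: x(-pi/4) = 8.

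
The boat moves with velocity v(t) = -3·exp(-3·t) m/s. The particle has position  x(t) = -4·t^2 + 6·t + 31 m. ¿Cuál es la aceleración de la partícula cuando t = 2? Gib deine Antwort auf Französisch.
Nous devons dériver notre équation de la position x(t) = -4·t^2 + 6·t + 31 2 fois. La dérivée de la position donne la vitesse: v(t) = 6 - 8·t. La dérivée de la vitesse donne l'accélération: a(t) = -8. Nous avons l'accélération a(t) = -8. En substituant t = 2: a(2) = -8.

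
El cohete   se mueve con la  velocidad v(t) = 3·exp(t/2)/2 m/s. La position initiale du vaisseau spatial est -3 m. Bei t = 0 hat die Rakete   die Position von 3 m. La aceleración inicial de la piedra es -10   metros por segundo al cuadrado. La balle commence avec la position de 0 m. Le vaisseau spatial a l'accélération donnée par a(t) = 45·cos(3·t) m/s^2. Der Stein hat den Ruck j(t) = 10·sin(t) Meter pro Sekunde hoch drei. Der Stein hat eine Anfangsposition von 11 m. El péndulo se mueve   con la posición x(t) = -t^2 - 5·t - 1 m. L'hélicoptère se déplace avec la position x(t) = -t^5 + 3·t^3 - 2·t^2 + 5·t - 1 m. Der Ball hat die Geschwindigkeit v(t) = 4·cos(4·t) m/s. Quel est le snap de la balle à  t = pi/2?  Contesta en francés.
Nous devons dériver notre équation de la vitesse v(t) = 4·cos(4·t) 3 fois. En prenant d/dt de v(t), nous trouvons a(t) = -16·sin(4·t). En prenant d/dt de a(t), nous trouvons j(t) = -64·cos(4·t). En dérivant le jerk, nous obtenons le snap: s(t) = 256·sin(4·t). De l'équation du snap s(t) = 256·sin(4·t), nous substituons t = pi/2 pour obtenir s = 0.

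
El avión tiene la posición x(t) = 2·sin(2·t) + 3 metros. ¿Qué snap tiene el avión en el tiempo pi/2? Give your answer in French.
Nous devons dériver notre équation de la position x(t) = 2·sin(2·t) + 3 4 fois. En dérivant la position, nous obtenons la vitesse: v(t) = 4·cos(2·t). En prenant d/dt de v(t), nous trouvons a(t) = -8·sin(2·t). En dérivant l'accélération, nous obtenons le jerk: j(t) = -16·cos(2·t). En dérivant le jerk, nous obtenons le snap: s(t) = 32·sin(2·t). En utilisant s(t) = 32·sin(2·t) et en substituant t = pi/2, nous trouvons s = 0.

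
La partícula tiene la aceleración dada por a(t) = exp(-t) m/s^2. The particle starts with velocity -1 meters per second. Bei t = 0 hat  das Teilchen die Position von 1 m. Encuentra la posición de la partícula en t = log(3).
Necesitamos integrar nuestra ecuación de la aceleración a(t) = exp(-t) 2 veces. La integral de la aceleración es la velocidad. Usando v(0) = -1, obtenemos v(t) = -exp(-t). Integrando la velocidad y usando la condición inicial x(0) = 1, obtenemos x(t) = exp(-t). Usando x(t) = exp(-t) y sustituyendo t = log(3), encontramos x = 1/3.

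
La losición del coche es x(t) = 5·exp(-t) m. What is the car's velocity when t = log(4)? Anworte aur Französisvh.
Nous devons dériver notre équation de la position x(t) = 5·exp(-t) 1 fois. En dérivant la position, nous obtenons la vitesse: v(t) = -5·exp(-t). De l'équation de la vitesse v(t) = -5·exp(-t), nous substituons t = log(4) pour obtenir v = -5/4.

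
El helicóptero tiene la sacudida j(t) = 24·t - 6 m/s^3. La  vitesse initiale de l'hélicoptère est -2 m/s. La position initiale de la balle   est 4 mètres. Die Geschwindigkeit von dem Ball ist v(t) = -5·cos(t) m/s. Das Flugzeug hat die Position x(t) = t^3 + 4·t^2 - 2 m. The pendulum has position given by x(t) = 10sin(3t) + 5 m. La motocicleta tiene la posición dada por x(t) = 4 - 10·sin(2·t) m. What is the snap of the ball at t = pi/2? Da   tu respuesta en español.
Para resolver esto, necesitamos tomar 3 derivadas de nuestra ecuación de la velocidad v(t) = -5·cos(t). Derivando la velocidad, obtenemos la aceleración: a(t) = 5·sin(t). Tomando d/dt de a(t), encontramos j(t) = 5·cos(t). Derivando la sacudida, obtenemos el snap: s(t) = -5·sin(t). Usando s(t) = -5·sin(t) y sustituyendo t = pi/2, encontramos s = -5.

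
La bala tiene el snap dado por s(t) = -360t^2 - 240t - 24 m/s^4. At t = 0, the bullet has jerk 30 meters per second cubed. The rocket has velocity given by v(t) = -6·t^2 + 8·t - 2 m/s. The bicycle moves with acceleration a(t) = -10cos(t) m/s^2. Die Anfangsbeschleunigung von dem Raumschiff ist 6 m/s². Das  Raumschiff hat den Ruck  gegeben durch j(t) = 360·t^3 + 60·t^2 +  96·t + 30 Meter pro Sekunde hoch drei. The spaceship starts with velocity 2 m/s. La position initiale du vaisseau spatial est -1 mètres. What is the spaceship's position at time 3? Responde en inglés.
To solve this, we need to take 3 integrals of our jerk equation j(t) = 360·t^3 + 60·t^2 + 96·t + 30. Integrating jerk and using the initial condition a(0) = 6, we get a(t) = 90·t^4 + 20·t^3 + 48·t^2 + 30·t + 6. The antiderivative of acceleration, with v(0) = 2, gives velocity: v(t) = 18·t^5 + 5·t^4 + 16·t^3 + 15·t^2 + 6·t + 2. Integrating velocity and using the initial condition x(0) = -1, we get x(t) = 3·t^6 + t^5 + 4·t^4 + 5·t^3 + 3·t^2 + 2·t - 1. Using x(t) = 3·t^6 + t^5 + 4·t^4 + 5·t^3 + 3·t^2 + 2·t - 1 and substituting t = 3, we find x = 2921.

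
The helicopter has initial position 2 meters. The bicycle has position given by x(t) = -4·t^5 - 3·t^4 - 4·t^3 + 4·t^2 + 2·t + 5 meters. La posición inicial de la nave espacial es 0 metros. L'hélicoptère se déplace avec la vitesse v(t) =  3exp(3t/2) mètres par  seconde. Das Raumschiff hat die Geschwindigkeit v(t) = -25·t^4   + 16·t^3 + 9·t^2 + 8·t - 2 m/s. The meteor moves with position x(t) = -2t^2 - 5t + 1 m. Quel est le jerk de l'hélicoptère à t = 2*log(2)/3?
Nous devons dériver notre équation de la vitesse v(t) = 3·exp(3·t/2) 2 fois. La dérivée de la vitesse donne l'accélération: a(t) = 9·exp(3·t/2)/2. La dérivée de l'accélération donne le jerk: j(t) = 27·exp(3·t/2)/4. De l'équation du jerk j(t) = 27·exp(3·t/2)/4, nous substituons t = 2*log(2)/3 pour obtenir j = 27/2.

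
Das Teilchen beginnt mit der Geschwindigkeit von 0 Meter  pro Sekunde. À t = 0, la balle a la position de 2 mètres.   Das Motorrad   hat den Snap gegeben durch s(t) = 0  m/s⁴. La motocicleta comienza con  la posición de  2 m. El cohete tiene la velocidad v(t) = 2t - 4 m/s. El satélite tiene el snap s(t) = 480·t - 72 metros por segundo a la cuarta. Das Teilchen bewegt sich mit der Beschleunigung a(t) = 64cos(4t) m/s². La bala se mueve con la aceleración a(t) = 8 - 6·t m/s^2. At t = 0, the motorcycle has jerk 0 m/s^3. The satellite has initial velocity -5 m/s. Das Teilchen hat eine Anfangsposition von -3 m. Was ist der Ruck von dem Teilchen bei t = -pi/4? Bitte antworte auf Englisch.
We must differentiate our acceleration equation a(t) = 64·cos(4·t) 1 time. The derivative of acceleration gives jerk: j(t) = -256·sin(4·t). From the given jerk equation j(t) = -256·sin(4·t), we substitute t = -pi/4 to get j = 0.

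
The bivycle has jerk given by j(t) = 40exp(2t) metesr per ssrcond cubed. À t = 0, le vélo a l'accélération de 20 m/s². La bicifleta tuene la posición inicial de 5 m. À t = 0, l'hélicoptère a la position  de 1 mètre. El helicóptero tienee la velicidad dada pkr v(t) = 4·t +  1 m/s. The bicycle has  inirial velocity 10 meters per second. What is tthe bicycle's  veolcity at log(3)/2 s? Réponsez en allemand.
Ausgehend von dem Ruck j(t) = 40·exp(2·t), nehmen wir 2 Integrale. Durch Integration von dem Ruck und Verwendung der Anfangsbedingung a(0) = 20, erhalten wir a(t) = 20·exp(2·t). Durch Integration von der Beschleunigung und Verwendung der Anfangsbedingung v(0) = 10, erhalten wir v(t) = 10·exp(2·t). Wir haben die Geschwindigkeit v(t) = 10·exp(2·t). Durch Einsetzen von t = log(3)/2: v(log(3)/2) = 30.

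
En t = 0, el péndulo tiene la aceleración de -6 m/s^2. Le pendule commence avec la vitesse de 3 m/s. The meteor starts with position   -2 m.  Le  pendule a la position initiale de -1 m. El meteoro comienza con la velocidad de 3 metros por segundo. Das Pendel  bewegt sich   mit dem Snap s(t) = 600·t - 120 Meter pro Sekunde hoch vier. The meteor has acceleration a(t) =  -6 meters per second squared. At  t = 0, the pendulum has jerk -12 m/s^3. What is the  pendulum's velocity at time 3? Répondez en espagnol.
Necesitamos integrar nuestra ecuación del snap s(t) = 600·t - 120 3 veces. La antiderivada del snap es la sacudida. Usando j(0) = -12, obtenemos j(t) = 300·t^2 - 120·t - 12. Integrando la sacudida y usando la condición inicial a(0) = -6, obtenemos a(t) = 100·t^3 - 60·t^2 - 12·t - 6. La antiderivada de la aceleración, con v(0) = 3, da la velocidad: v(t) = 25·t^4 - 20·t^3 - 6·t^2 - 6·t + 3. De la ecuación de la velocidad v(t) = 25·t^4 - 20·t^3 - 6·t^2 - 6·t + 3, sustituimos t = 3 para obtener v = 1416.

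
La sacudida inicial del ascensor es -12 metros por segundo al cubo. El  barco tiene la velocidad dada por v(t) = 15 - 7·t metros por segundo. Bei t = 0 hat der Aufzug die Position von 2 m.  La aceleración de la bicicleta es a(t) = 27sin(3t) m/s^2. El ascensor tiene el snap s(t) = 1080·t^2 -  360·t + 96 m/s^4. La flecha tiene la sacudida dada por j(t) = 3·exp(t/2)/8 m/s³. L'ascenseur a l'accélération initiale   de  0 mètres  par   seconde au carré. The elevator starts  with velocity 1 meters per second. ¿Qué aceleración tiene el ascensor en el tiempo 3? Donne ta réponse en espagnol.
Partiendo del snap s(t) = 1080·t^2 - 360·t + 96, tomamos 2 antiderivadas. La antiderivada del snap, con j(0) = -12, da la sacudida: j(t) = 360·t^3 - 180·t^2 + 96·t - 12. La integral de la sacudida es la aceleración. Usando a(0) = 0, obtenemos a(t) = 6·t·(15·t^3 - 10·t^2 + 8·t - 2). De la ecuación de la aceleración a(t) = 6·t·(15·t^3 - 10·t^2 + 8·t - 2), sustituimos t = 3 para obtener a = 6066.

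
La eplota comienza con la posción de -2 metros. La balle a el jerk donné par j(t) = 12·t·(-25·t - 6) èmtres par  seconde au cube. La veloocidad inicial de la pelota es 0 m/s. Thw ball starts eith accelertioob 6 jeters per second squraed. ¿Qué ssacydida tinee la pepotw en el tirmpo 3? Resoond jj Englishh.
From the given jerk equation j(t) = 12·t·(-25·t - 6), we substitute t = 3 to get j = -2916.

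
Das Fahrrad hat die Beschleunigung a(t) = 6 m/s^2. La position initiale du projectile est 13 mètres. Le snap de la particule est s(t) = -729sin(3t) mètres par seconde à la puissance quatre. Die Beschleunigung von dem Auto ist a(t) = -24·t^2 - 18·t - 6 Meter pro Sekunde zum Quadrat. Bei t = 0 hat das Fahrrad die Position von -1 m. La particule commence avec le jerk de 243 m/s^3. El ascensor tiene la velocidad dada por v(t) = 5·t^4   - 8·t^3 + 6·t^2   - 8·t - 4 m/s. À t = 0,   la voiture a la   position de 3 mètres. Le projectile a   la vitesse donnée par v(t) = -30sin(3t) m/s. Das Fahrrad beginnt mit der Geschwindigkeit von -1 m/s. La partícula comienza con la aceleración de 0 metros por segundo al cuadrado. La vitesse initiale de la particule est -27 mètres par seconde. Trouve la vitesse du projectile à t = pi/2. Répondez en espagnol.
Usando v(t) = -30·sin(3·t) y sustituyendo t = pi/2, encontramos v = 30.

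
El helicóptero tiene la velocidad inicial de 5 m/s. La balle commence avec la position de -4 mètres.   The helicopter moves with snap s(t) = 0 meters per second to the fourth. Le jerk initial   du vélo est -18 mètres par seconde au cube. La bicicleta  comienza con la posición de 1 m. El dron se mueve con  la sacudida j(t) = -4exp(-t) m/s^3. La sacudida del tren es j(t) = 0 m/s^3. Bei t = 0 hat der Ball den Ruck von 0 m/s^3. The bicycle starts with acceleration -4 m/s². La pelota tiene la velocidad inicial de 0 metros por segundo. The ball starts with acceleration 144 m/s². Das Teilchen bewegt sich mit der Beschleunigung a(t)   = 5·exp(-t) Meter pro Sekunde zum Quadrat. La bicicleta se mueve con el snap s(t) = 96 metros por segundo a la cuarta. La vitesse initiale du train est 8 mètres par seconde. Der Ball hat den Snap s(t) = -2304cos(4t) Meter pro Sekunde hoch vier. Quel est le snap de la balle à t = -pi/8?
En utilisant s(t) = -2304·cos(4·t) et en substituant t = -pi/8, nous trouvons s = 0.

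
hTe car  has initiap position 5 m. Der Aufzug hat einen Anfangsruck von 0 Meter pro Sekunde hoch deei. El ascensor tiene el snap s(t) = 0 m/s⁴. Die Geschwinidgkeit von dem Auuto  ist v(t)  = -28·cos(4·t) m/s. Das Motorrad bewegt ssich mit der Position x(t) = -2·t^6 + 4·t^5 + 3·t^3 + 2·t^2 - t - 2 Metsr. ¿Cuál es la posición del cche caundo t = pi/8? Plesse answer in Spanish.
Debemos encontrar la antiderivada de nuestra ecuación de la velocidad v(t) = -28·cos(4·t) 1 vez. Tomando ∫v(t)dt y aplicando x(0) = 5, encontramos x(t) = 5 - 7·sin(4·t). Usando x(t) = 5 - 7·sin(4·t) y sustituyendo t = pi/8, encontramos x = -2.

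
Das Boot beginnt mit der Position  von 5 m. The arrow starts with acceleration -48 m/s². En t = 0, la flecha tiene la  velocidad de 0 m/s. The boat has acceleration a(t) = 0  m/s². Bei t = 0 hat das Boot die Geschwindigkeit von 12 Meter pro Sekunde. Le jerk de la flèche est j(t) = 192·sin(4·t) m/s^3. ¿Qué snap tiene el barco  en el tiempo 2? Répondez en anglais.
To solve this, we need to take 2 derivatives of our acceleration equation a(t) = 0. Taking d/dt of a(t), we find j(t) = 0. The derivative of jerk gives snap: s(t) = 0. We have snap s(t) = 0. Substituting t = 2: s(2) = 0.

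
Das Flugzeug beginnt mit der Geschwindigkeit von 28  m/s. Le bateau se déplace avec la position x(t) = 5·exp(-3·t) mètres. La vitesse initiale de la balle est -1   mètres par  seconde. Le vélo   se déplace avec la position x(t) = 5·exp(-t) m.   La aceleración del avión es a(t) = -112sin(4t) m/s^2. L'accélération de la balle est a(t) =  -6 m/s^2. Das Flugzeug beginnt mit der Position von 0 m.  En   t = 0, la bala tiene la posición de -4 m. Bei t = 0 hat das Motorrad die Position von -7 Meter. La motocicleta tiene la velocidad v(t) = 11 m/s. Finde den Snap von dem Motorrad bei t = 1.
Ausgehend von der Geschwindigkeit v(t) = 11, nehmen wir 3 Ableitungen. Mit d/dt von v(t) finden wir a(t) = 0. Mit d/dt von a(t) finden wir j(t) = 0. Durch Ableiten von dem Ruck erhalten wir den Snap: s(t) = 0. Wir haben den Snap s(t) = 0. Durch Einsetzen von t = 1: s(1) = 0.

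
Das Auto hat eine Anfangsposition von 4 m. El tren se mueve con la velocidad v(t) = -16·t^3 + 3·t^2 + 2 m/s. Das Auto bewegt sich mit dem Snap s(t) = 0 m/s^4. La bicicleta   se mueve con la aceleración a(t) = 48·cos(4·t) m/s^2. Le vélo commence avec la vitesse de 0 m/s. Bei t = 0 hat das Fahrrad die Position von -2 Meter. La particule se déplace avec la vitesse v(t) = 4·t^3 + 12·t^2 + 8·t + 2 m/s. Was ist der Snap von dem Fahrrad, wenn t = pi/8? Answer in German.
Ausgehend von der Beschleunigung a(t) = 48·cos(4·t), nehmen wir 2 Ableitungen. Mit d/dt von a(t) finden wir j(t) = -192·sin(4·t). Mit d/dt von j(t) finden wir s(t) = -768·cos(4·t). Mit s(t) = -768·cos(4·t) und Einsetzen von t = pi/8, finden wir s = 0.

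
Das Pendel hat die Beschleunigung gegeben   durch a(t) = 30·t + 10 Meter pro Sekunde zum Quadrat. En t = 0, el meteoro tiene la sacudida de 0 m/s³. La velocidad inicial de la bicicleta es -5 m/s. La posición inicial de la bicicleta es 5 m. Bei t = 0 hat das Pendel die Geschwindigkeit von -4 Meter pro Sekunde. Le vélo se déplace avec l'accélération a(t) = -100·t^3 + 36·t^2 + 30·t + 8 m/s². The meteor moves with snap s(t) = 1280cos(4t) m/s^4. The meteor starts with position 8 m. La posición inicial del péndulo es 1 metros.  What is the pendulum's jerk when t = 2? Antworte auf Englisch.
To solve this, we need to take 1 derivative of our acceleration equation a(t) = 30·t + 10. Differentiating acceleration, we get jerk: j(t) = 30. We have jerk j(t) = 30. Substituting t = 2: j(2) = 30.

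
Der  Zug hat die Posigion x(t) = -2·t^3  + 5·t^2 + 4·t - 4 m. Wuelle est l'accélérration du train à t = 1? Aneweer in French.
Nous devons dériver notre équation de la position x(t) = -2·t^3 + 5·t^2 + 4·t - 4 2 fois. En dérivant la position, nous obtenons la vitesse: v(t) = -6·t^2 + 10·t + 4. La dérivée de la vitesse donne l'accélération: a(t) = 10 - 12·t. Nous avons l'accélération a(t) = 10 - 12·t. En substituant t = 1: a(1) = -2.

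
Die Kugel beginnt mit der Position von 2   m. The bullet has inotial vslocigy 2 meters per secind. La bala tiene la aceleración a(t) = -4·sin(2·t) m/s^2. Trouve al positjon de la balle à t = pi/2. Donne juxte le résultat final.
La réponse est 2.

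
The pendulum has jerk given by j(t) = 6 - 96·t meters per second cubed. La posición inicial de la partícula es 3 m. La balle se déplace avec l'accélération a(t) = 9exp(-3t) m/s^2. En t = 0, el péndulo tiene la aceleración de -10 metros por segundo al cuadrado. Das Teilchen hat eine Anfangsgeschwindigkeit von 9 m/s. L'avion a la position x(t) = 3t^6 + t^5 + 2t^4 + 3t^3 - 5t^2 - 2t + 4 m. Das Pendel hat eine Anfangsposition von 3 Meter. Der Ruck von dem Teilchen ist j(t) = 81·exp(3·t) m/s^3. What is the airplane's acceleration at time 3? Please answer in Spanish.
Para resolver esto, necesitamos tomar 2 derivadas de nuestra ecuación de la posición x(t) = 3·t^6 + t^5 + 2·t^4 + 3·t^3 - 5·t^2 - 2·t + 4. La derivada de la posición da la velocidad: v(t) = 18·t^5 + 5·t^4 + 8·t^3 + 9·t^2 - 10·t - 2. Tomando d/dt de v(t), encontramos a(t) = 90·t^4 + 20·t^3 + 24·t^2 + 18·t - 10. De la ecuación de la aceleración a(t) = 90·t^4 + 20·t^3 + 24·t^2 + 18·t - 10, sustituimos t = 3 para obtener a = 8090.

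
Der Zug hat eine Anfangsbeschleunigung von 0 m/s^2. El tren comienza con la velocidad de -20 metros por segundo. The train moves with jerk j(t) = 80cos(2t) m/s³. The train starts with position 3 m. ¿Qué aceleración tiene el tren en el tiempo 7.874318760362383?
Para resolver esto, necesitamos tomar 1 antiderivada de nuestra ecuación de la sacudida j(t) = 80·cos(2·t). Tomando ∫j(t)dt y aplicando a(0) = 0, encontramos a(t) = 40·sin(2·t). Tenemos la aceleración a(t) = 40·sin(2·t). Sustituyendo t = 7.874318760362383: a(7.874318760362383) = -1.62652153964690.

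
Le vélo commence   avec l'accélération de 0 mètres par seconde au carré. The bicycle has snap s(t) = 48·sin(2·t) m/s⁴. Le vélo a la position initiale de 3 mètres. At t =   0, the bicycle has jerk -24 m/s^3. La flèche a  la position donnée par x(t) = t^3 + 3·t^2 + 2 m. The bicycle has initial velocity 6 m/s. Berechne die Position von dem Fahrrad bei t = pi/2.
Wir müssen das Integral unserer Gleichung für den Snap s(t) = 48·sin(2·t) 4-mal finden. Das Integral von dem Snap, mit j(0) = -24, ergibt den Ruck: j(t) = -24·cos(2·t). Das Integral von dem Ruck, mit a(0) = 0, ergibt die Beschleunigung: a(t) = -12·sin(2·t). Durch Integration von der Beschleunigung und Verwendung der Anfangsbedingung v(0) = 6, erhalten wir v(t) = 6·cos(2·t). Mit ∫v(t)dt und Anwendung von x(0) = 3, finden wir x(t) = 3·sin(2·t) + 3. Mit x(t) = 3·sin(2·t) + 3 und Einsetzen von t = pi/2, finden wir x = 3.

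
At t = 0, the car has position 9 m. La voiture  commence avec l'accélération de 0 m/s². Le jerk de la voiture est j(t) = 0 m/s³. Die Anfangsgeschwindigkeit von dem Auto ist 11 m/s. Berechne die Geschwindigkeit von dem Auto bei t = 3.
Um dies zu lösen, müssen wir 2 Stammfunktionen unserer Gleichung für den Ruck j(t) = 0 finden. Das Integral von dem Ruck ist die Beschleunigung. Mit a(0) = 0 erhalten wir a(t) = 0. Durch Integration von der Beschleunigung und Verwendung der Anfangsbedingung v(0) = 11, erhalten wir v(t) = 11. Wir haben die Geschwindigkeit v(t) = 11. Durch Einsetzen von t = 3: v(3) = 11.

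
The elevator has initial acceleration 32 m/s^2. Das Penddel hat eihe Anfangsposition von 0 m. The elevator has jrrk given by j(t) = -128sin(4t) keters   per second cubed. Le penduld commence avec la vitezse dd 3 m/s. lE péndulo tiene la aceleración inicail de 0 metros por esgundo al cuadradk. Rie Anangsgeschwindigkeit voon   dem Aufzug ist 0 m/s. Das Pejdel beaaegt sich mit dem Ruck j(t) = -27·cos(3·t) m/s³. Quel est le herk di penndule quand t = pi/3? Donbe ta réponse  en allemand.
Aus der Gleichung für den Ruck j(t) = -27·cos(3·t), setzen wir t = pi/3 ein und erhalten j = 27.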